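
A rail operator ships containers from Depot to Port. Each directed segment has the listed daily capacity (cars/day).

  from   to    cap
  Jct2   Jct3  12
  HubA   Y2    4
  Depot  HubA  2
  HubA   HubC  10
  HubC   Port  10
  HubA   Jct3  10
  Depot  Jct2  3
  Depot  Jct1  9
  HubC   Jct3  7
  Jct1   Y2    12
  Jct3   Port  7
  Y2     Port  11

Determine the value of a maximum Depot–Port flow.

14

Augment Depot→Jct2→Jct3→Port: bottleneck 3, flow now 3.
Augment Depot→Jct1→Y2→Port: bottleneck 9, flow now 12.
Augment Depot→HubA→Jct3→Port: bottleneck 2, flow now 14.
No augmenting path remains; maximum flow = 14.
In the residual graph, reachable from Depot: {Depot}.
Min-cut edges: Depot→Jct2 (3), Depot→Jct1 (9), Depot→HubA (2); capacity 3 + 9 + 2 = 14.
This cut is saturated, so no flow can exceed 14.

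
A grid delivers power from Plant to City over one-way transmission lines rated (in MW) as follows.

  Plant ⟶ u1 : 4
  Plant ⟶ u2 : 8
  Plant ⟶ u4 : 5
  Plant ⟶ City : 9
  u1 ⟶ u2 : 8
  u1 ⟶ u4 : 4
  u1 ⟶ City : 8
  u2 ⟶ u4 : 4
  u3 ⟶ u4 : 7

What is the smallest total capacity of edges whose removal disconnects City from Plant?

Augment Plant→City: bottleneck 9, flow now 9.
Augment Plant→u1→City: bottleneck 4, flow now 13.
No augmenting path remains; maximum flow = 13.
By max-flow min-cut, the minimum cut capacity equals the max flow.
In the residual graph, reachable from Plant: {Plant, u2, u4}.
Min-cut edges: Plant→u1 (4), Plant→City (9); capacity 4 + 9 = 13.

13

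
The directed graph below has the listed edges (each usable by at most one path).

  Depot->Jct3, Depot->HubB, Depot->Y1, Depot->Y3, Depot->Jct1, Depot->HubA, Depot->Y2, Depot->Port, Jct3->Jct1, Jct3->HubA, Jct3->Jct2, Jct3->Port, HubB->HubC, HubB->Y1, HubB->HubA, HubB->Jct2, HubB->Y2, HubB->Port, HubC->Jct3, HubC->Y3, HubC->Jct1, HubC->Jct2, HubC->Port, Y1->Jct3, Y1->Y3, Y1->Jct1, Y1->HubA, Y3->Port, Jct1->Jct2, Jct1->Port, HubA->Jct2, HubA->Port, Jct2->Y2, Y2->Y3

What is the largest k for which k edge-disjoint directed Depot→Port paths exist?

Assign every edge capacity 1; by Menger, the answer equals the max flow.
Path Depot→Port (+1); total 1.
Path Depot→Jct3→Port (+1); total 2.
Path Depot→HubB→Port (+1); total 3.
Path Depot→Y3→Port (+1); total 4.
Path Depot→Jct1→Port (+1); total 5.
Path Depot→HubA→Port (+1); total 6.
No residual Depot→Port path; max flow = 6.
Certifying cut of size 6: {Depot→HubB, Depot→Port, HubA→Port, Jct1→Port, Jct3→Port, Y3→Port}.

6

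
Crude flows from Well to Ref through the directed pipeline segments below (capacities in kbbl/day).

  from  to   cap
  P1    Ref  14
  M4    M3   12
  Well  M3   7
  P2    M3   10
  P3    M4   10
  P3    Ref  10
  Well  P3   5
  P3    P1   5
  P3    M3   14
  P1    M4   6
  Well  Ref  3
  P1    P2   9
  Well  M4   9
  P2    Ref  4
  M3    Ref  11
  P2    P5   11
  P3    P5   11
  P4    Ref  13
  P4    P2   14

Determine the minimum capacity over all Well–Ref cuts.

Augment Well→Ref: bottleneck 3, flow now 3.
Augment Well→P3→Ref: bottleneck 5, flow now 8.
Augment Well→M3→Ref: bottleneck 7, flow now 15.
Augment Well→M4→M3→Ref: bottleneck 4, flow now 19.
No augmenting path remains; maximum flow = 19.
By max-flow min-cut, the minimum cut capacity equals the max flow.
In the residual graph, reachable from Well: {Well, M4, M3}.
Min-cut edges: Well→P3 (5), Well→Ref (3), M3→Ref (11); capacity 5 + 3 + 11 = 19.

19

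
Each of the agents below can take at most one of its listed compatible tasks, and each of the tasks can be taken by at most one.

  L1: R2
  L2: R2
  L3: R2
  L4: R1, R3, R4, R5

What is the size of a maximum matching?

Unit-capacity flow: source→left, listed edges, right→sink; max matching = max flow.
Augmenting path L1→R2 (+1); matched 1.
Augmenting path L4→R1 (+1); matched 2.
No augmenting path remains; maximum matching = 2.
König certificate: {L4, R2} is a vertex cover of size 2 (every listed pair touches it), so no matching can be larger.

2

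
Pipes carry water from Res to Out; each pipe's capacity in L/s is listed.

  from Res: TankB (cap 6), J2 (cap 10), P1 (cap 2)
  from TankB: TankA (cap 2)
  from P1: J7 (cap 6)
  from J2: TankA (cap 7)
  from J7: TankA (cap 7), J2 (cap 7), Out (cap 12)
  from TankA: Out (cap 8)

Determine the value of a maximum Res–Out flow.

10

Augment Res→TankB→TankA→Out: bottleneck 2, flow now 2.
Augment Res→P1→J7→Out: bottleneck 2, flow now 4.
Augment Res→J2→TankA→Out: bottleneck 6, flow now 10.
No augmenting path remains; maximum flow = 10.
In the residual graph, reachable from Res: {Res, TankB, J2, TankA}.
Min-cut edges: Res→P1 (2), TankA→Out (8); capacity 2 + 8 = 10.
This cut is saturated, so no flow can exceed 10.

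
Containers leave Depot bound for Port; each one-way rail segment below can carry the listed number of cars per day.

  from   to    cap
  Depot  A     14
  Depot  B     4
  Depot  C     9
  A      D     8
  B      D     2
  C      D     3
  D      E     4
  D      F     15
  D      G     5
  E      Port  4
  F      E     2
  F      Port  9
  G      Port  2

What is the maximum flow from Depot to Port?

Augment Depot→A→D→E→Port: bottleneck 4, flow now 4.
Augment Depot→A→D→F→Port: bottleneck 4, flow now 8.
Augment Depot→B→D→F→Port: bottleneck 2, flow now 10.
Augment Depot→C→D→F→Port: bottleneck 3, flow now 13.
No augmenting path remains; maximum flow = 13.
In the residual graph, reachable from Depot: {Depot, A, B, C}.
Min-cut edges: A→D (8), B→D (2), C→D (3); capacity 8 + 2 + 3 = 13.
This cut is saturated, so no flow can exceed 13.

13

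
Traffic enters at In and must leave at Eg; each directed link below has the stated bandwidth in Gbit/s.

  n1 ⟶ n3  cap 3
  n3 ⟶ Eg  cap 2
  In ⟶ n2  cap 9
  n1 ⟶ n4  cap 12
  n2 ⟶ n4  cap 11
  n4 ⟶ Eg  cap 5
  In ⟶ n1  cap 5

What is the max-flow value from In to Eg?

Augment In→n1→n3→Eg: bottleneck 2, flow now 2.
Augment In→n1→n4→Eg: bottleneck 3, flow now 5.
Augment In→n2→n4→Eg: bottleneck 2, flow now 7.
No augmenting path remains; maximum flow = 7.
In the residual graph, reachable from In: {In, n1, n2, n3, n4}.
Min-cut edges: n3→Eg (2), n4→Eg (5); capacity 2 + 5 = 7.
This cut is saturated, so no flow can exceed 7.

7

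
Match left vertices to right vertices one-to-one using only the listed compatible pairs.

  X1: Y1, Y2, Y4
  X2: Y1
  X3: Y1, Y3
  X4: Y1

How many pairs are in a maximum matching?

3

Unit-capacity flow: source→left, listed edges, right→sink; max matching = max flow.
Augmenting path X1→Y1 (+1); matched 1.
Augmenting path X3→Y3 (+1); matched 2.
Augmenting path X2→Y1→X1→Y2 (+1); matched 3.
No augmenting path remains; maximum matching = 3.
König certificate: {X1, X3, Y1} is a vertex cover of size 3 (every listed pair touches it), so no matching can be larger.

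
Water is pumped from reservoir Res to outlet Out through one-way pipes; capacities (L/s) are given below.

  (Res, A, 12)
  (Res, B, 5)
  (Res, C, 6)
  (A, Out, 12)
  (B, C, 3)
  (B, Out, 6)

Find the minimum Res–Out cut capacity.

Augment Res→A→Out: bottleneck 12, flow now 12.
Augment Res→B→Out: bottleneck 5, flow now 17.
No augmenting path remains; maximum flow = 17.
By max-flow min-cut, the minimum cut capacity equals the max flow.
In the residual graph, reachable from Res: {Res, C}.
Min-cut edges: Res→A (12), Res→B (5); capacity 12 + 5 = 17.

17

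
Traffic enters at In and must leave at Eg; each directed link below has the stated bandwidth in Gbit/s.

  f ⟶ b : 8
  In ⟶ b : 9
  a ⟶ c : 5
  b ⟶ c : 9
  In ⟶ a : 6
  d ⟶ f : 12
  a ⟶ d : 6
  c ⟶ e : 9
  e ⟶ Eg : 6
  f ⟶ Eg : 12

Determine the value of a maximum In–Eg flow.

12

Augment In→a→c→e→Eg: bottleneck 5, flow now 5.
Augment In→a→d→f→Eg: bottleneck 1, flow now 6.
Augment In→b→c→e→Eg: bottleneck 1, flow now 7.
Augment In→b→c→a→d→f→Eg: bottleneck 5, flow now 12. (uses reverse residual edge)
No augmenting path remains; maximum flow = 12.
In the residual graph, reachable from In: {In, b, c, e}.
Min-cut edges: In→a (6), e→Eg (6); capacity 6 + 6 = 12.
This cut is saturated, so no flow can exceed 12.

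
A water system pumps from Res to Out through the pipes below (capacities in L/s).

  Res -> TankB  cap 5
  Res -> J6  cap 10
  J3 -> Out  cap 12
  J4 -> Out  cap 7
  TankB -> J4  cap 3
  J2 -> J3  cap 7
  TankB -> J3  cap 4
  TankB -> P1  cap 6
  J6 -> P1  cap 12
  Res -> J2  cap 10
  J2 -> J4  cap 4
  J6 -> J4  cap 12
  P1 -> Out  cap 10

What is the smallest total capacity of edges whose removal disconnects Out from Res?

25

Augment Res→J6→P1→Out: bottleneck 10, flow now 10.
Augment Res→TankB→J4→Out: bottleneck 3, flow now 13.
Augment Res→TankB→J3→Out: bottleneck 2, flow now 15.
Augment Res→J2→J4→Out: bottleneck 4, flow now 19.
Augment Res→J2→J3→Out: bottleneck 6, flow now 25.
No augmenting path remains; maximum flow = 25.
By max-flow min-cut, the minimum cut capacity equals the max flow.
In the residual graph, reachable from Res: {Res}.
Min-cut edges: Res→J6 (10), Res→TankB (5), Res→J2 (10); capacity 10 + 5 + 10 = 25.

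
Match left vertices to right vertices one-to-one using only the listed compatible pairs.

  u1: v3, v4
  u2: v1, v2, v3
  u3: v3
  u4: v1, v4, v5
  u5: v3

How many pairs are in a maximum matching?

Unit-capacity flow: source→left, listed edges, right→sink; max matching = max flow.
Augmenting path u1→v3 (+1); matched 1.
Augmenting path u2→v1 (+1); matched 2.
Augmenting path u4→v4 (+1); matched 3.
Augmenting path u3→v3→u1→v4→u4→v5 (+1); matched 4.
No augmenting path remains; maximum matching = 4.
König certificate: {u1, u2, u4, v3} is a vertex cover of size 4 (every listed pair touches it), so no matching can be larger.

4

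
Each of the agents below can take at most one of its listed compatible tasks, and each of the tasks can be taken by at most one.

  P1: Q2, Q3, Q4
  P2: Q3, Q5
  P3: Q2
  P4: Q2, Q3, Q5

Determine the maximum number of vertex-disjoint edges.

Unit-capacity flow: source→left, listed edges, right→sink; max matching = max flow.
Augmenting path P1→Q2 (+1); matched 1.
Augmenting path P2→Q3 (+1); matched 2.
Augmenting path P4→Q5 (+1); matched 3.
Augmenting path P3→Q2→P1→Q4 (+1); matched 4.
No augmenting path remains; maximum matching = 4.
König certificate: {P1, P2, P3, P4} is a vertex cover of size 4 (every listed pair touches it), so no matching can be larger.

4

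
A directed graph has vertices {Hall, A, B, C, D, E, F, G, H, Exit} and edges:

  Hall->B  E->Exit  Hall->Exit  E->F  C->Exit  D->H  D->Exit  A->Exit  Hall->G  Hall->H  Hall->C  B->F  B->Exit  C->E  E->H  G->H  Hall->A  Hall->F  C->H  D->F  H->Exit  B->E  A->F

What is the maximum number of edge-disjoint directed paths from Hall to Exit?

5

Assign every edge capacity 1; by Menger, the answer equals the max flow.
Path Hall→Exit (+1); total 1.
Path Hall→A→Exit (+1); total 2.
Path Hall→B→Exit (+1); total 3.
Path Hall→C→Exit (+1); total 4.
Path Hall→H→Exit (+1); total 5.
No residual Hall→Exit path; max flow = 5.
Certifying cut of size 5: {H→Exit, Hall→A, Hall→B, Hall→C, Hall→Exit}.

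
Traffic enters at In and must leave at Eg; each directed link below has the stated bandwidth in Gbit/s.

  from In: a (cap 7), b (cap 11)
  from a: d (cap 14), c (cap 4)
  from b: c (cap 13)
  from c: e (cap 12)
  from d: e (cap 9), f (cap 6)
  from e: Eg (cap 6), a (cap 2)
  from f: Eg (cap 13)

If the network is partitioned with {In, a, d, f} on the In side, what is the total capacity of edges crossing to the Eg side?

Edges leaving {In, a, d, f}: In→b (11), a→c (4), d→e (9), f→Eg (13).
Cut capacity = 11 + 4 + 9 + 13 = 37.

37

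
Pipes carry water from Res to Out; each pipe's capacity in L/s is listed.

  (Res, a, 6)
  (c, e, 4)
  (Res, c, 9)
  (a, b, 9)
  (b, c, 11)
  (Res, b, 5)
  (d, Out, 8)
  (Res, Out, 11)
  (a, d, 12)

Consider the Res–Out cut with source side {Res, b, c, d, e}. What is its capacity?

25

Edges leaving {Res, b, c, d, e}: Res→a (6), Res→Out (11), d→Out (8).
Cut capacity = 6 + 11 + 8 = 25.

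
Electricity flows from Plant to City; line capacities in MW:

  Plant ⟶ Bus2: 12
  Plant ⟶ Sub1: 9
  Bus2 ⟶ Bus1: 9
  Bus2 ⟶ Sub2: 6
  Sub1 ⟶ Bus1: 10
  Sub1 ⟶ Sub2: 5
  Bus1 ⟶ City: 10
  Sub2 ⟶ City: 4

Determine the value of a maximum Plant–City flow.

14

Augment Plant→Bus2→Bus1→City: bottleneck 9, flow now 9.
Augment Plant→Bus2→Sub2→City: bottleneck 3, flow now 12.
Augment Plant→Sub1→Bus1→City: bottleneck 1, flow now 13.
Augment Plant→Sub1→Sub2→City: bottleneck 1, flow now 14.
No augmenting path remains; maximum flow = 14.
In the residual graph, reachable from Plant: {Plant, Bus2, Sub1, Bus1, Sub2}.
Min-cut edges: Bus1→City (10), Sub2→City (4); capacity 10 + 4 = 14.
This cut is saturated, so no flow can exceed 14.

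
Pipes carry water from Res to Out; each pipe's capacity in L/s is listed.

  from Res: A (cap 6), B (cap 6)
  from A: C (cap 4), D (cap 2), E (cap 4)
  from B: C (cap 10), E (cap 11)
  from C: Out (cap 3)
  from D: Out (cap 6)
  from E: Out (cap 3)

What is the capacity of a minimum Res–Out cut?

Augment Res→A→C→Out: bottleneck 3, flow now 3.
Augment Res→A→D→Out: bottleneck 2, flow now 5.
Augment Res→A→E→Out: bottleneck 1, flow now 6.
Augment Res→B→E→Out: bottleneck 2, flow now 8.
No augmenting path remains; maximum flow = 8.
By max-flow min-cut, the minimum cut capacity equals the max flow.
In the residual graph, reachable from Res: {Res, A, B, C, E}.
Min-cut edges: A→D (2), C→Out (3), E→Out (3); capacity 2 + 3 + 3 = 8.

8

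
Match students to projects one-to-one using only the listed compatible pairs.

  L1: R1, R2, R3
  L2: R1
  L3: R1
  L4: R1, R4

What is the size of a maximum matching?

3

Unit-capacity flow: source→left, listed edges, right→sink; max matching = max flow.
Augmenting path L1→R1 (+1); matched 1.
Augmenting path L4→R4 (+1); matched 2.
Augmenting path L2→R1→L1→R2 (+1); matched 3.
No augmenting path remains; maximum matching = 3.
König certificate: {L1, L4, R1} is a vertex cover of size 3 (every listed pair touches it), so no matching can be larger.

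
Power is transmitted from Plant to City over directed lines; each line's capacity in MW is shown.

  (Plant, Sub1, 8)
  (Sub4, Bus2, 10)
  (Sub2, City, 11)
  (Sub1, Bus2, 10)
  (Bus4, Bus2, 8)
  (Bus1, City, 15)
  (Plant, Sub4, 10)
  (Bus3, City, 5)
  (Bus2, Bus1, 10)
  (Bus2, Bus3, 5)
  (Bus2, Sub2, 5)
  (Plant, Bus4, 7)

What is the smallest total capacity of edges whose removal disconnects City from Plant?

Augment Plant→Sub4→Bus2→Bus3→City: bottleneck 5, flow now 5.
Augment Plant→Sub4→Bus2→Bus1→City: bottleneck 5, flow now 10.
Augment Plant→Bus4→Bus2→Bus1→City: bottleneck 5, flow now 15.
Augment Plant→Bus4→Bus2→Sub2→City: bottleneck 2, flow now 17.
Augment Plant→Sub1→Bus2→Sub2→City: bottleneck 3, flow now 20.
No augmenting path remains; maximum flow = 20.
By max-flow min-cut, the minimum cut capacity equals the max flow.
In the residual graph, reachable from Plant: {Plant, Sub4, Bus4, Sub1, Bus2}.
Min-cut edges: Bus2→Bus3 (5), Bus2→Bus1 (10), Bus2→Sub2 (5); capacity 5 + 10 + 5 = 20.

20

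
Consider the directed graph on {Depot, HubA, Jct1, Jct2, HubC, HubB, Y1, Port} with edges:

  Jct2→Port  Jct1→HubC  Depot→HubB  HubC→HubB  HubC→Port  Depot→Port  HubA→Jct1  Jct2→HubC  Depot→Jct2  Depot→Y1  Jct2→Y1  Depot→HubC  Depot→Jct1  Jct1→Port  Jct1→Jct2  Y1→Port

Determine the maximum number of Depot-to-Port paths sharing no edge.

5

Assign every edge capacity 1; by Menger, the answer equals the max flow.
Path Depot→Port (+1); total 1.
Path Depot→Jct1→Port (+1); total 2.
Path Depot→Jct2→Port (+1); total 3.
Path Depot→HubC→Port (+1); total 4.
Path Depot→Y1→Port (+1); total 5.
No residual Depot→Port path; max flow = 5.
Certifying cut of size 5: {Depot→HubC, Depot→Jct1, Depot→Jct2, Depot→Port, Depot→Y1}.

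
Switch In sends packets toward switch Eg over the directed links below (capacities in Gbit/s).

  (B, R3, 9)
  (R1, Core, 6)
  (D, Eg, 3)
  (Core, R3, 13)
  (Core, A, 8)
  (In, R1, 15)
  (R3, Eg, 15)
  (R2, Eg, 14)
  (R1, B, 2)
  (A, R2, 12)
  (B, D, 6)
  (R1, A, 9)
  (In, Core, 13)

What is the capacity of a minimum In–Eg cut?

27

Augment In→Core→R3→Eg: bottleneck 13, flow now 13.
Augment In→R1→B→R3→Eg: bottleneck 2, flow now 15.
Augment In→R1→A→R2→Eg: bottleneck 9, flow now 24.
Augment In→R1→Core→A→R2→Eg: bottleneck 3, flow now 27.
No augmenting path remains; maximum flow = 27.
By max-flow min-cut, the minimum cut capacity equals the max flow.
In the residual graph, reachable from In: {In, Core, R1, A}.
Min-cut edges: Core→R3 (13), R1→B (2), A→R2 (12); capacity 13 + 2 + 12 = 27.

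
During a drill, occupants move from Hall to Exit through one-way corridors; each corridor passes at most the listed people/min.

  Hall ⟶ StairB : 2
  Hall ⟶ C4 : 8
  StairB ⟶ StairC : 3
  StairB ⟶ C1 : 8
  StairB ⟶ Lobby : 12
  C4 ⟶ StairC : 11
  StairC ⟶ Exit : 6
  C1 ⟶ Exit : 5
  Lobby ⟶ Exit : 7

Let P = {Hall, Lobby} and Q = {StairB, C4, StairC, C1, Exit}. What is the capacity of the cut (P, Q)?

17

Edges leaving {Hall, Lobby}: Hall→StairB (2), Hall→C4 (8), Lobby→Exit (7).
Cut capacity = 2 + 8 + 7 = 17.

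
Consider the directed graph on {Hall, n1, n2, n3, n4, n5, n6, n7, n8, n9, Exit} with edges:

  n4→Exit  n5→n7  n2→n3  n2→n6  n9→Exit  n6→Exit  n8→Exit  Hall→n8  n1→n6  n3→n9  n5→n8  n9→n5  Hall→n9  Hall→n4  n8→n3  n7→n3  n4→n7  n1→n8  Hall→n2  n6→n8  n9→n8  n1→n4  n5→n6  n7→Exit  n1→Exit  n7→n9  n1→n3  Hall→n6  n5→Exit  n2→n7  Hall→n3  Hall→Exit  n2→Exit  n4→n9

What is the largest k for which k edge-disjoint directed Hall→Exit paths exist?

7

Assign every edge capacity 1; by Menger, the answer equals the max flow.
Path Hall→Exit (+1); total 1.
Path Hall→n2→Exit (+1); total 2.
Path Hall→n4→Exit (+1); total 3.
Path Hall→n6→Exit (+1); total 4.
Path Hall→n8→Exit (+1); total 5.
Path Hall→n9→Exit (+1); total 6.
Path Hall→n3→n9→n5→Exit (+1); total 7.
No residual Hall→Exit path; max flow = 7.
Certifying cut of size 7: {Hall→Exit, Hall→n2, Hall→n3, Hall→n4, Hall→n6, Hall→n8, Hall→n9}.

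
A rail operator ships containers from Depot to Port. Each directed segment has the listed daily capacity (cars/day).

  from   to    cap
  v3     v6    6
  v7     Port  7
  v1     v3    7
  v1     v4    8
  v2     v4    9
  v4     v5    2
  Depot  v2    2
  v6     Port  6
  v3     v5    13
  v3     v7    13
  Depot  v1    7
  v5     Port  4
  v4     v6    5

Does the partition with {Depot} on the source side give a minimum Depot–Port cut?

Yes — it is a minimum cut (capacity 9).

Given cut capacity: 7 + 2 = 9.
Augment Depot→v1→v3→v5→Port: bottleneck 4, flow now 4.
Augment Depot→v1→v3→v6→Port: bottleneck 3, flow now 7.
Augment Depot→v2→v4→v6→Port: bottleneck 2, flow now 9.
No augmenting path remains; maximum flow = 9.
Cut capacity 9 equals the max flow, so it is a minimum cut.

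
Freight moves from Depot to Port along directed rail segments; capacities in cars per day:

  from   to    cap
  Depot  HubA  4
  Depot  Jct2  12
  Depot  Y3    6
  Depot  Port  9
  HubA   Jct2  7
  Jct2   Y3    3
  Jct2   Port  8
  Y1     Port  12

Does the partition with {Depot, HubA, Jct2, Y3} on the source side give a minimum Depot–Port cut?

Yes — it is a minimum cut (capacity 17).

Given cut capacity: 9 + 8 = 17.
Augment Depot→Port: bottleneck 9, flow now 9.
Augment Depot→Jct2→Port: bottleneck 8, flow now 17.
No augmenting path remains; maximum flow = 17.
Cut capacity 17 equals the max flow, so it is a minimum cut.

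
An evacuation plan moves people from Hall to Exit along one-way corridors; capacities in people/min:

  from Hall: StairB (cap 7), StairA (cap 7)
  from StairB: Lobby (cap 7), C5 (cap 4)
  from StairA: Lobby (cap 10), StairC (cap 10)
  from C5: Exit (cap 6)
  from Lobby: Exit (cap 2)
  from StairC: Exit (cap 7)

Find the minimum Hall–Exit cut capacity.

Augment Hall→StairB→C5→Exit: bottleneck 4, flow now 4.
Augment Hall→StairB→Lobby→Exit: bottleneck 2, flow now 6.
Augment Hall→StairA→StairC→Exit: bottleneck 7, flow now 13.
No augmenting path remains; maximum flow = 13.
By max-flow min-cut, the minimum cut capacity equals the max flow.
In the residual graph, reachable from Hall: {Hall, StairB, Lobby}.
Min-cut edges: Hall→StairA (7), StairB→C5 (4), Lobby→Exit (2); capacity 7 + 4 + 2 = 13.

13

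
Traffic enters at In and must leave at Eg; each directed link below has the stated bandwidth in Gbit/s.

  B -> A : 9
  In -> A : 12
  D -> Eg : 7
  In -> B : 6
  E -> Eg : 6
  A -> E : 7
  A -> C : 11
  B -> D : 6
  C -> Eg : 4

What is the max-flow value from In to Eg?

16

Augment In→A→C→Eg: bottleneck 4, flow now 4.
Augment In→A→E→Eg: bottleneck 6, flow now 10.
Augment In→B→D→Eg: bottleneck 6, flow now 16.
No augmenting path remains; maximum flow = 16.
In the residual graph, reachable from In: {In, A, C, E}.
Min-cut edges: In→B (6), C→Eg (4), E→Eg (6); capacity 6 + 4 + 6 = 16.
This cut is saturated, so no flow can exceed 16.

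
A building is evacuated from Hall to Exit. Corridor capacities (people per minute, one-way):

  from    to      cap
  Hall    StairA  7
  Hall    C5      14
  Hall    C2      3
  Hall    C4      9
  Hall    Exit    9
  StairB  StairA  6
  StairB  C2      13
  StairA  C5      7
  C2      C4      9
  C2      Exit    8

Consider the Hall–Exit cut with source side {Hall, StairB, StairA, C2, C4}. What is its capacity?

Edges leaving {Hall, StairB, StairA, C2, C4}: Hall→C5 (14), Hall→Exit (9), StairA→C5 (7), C2→Exit (8).
Cut capacity = 14 + 9 + 7 + 8 = 38.

38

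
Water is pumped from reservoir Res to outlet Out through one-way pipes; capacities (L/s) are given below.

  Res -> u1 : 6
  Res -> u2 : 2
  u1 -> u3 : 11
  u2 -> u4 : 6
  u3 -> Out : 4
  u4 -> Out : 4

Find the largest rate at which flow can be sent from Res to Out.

Augment Res→u1→u3→Out: bottleneck 4, flow now 4.
Augment Res→u2→u4→Out: bottleneck 2, flow now 6.
No augmenting path remains; maximum flow = 6.
In the residual graph, reachable from Res: {Res, u1, u3}.
Min-cut edges: Res→u2 (2), u3→Out (4); capacity 2 + 4 = 6.
This cut is saturated, so no flow can exceed 6.

6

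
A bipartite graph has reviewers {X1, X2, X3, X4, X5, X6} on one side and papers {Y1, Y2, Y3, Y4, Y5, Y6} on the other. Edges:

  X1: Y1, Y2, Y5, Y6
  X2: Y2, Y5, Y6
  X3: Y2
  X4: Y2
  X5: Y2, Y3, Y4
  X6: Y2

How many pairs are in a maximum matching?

Unit-capacity flow: source→left, listed edges, right→sink; max matching = max flow.
Augmenting path X1→Y1 (+1); matched 1.
Augmenting path X2→Y2 (+1); matched 2.
Augmenting path X5→Y3 (+1); matched 3.
Augmenting path X3→Y2→X2→Y5 (+1); matched 4.
No augmenting path remains; maximum matching = 4.
König certificate: {X1, X2, X5, Y2} is a vertex cover of size 4 (every listed pair touches it), so no matching can be larger.

4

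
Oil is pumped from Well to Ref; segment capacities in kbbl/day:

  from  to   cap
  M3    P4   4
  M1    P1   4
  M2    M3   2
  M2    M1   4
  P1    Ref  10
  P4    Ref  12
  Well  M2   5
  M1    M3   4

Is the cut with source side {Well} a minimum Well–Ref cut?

Yes — it is a minimum cut (capacity 5).

Given cut capacity: 5 = 5.
Augment Well→M2→M3→P4→Ref: bottleneck 2, flow now 2.
Augment Well→M2→M1→P1→Ref: bottleneck 3, flow now 5.
No augmenting path remains; maximum flow = 5.
Cut capacity 5 equals the max flow, so it is a minimum cut.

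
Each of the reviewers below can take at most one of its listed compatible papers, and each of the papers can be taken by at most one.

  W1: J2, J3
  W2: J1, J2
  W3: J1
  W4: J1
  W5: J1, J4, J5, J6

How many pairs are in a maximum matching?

Unit-capacity flow: source→left, listed edges, right→sink; max matching = max flow.
Augmenting path W1→J2 (+1); matched 1.
Augmenting path W2→J1 (+1); matched 2.
Augmenting path W5→J4 (+1); matched 3.
Augmenting path W3→J1→W2→J2→W1→J3 (+1); matched 4.
No augmenting path remains; maximum matching = 4.
König certificate: {W1, W2, W5, J1} is a vertex cover of size 4 (every listed pair touches it), so no matching can be larger.

4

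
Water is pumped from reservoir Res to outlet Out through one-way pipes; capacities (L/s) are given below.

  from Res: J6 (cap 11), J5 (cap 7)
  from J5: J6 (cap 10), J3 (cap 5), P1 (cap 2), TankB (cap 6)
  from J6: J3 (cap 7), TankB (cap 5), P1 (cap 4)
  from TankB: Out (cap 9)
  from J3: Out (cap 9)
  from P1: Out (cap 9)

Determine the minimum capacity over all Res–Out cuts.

18

Augment Res→J5→TankB→Out: bottleneck 6, flow now 6.
Augment Res→J5→J3→Out: bottleneck 1, flow now 7.
Augment Res→J6→TankB→Out: bottleneck 3, flow now 10.
Augment Res→J6→J3→Out: bottleneck 7, flow now 17.
Augment Res→J6→P1→Out: bottleneck 1, flow now 18.
No augmenting path remains; maximum flow = 18.
By max-flow min-cut, the minimum cut capacity equals the max flow.
In the residual graph, reachable from Res: {Res}.
Min-cut edges: Res→J5 (7), Res→J6 (11); capacity 7 + 11 = 18.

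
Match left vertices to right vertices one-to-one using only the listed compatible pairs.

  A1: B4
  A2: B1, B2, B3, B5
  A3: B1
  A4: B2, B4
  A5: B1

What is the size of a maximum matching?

4

Unit-capacity flow: source→left, listed edges, right→sink; max matching = max flow.
Augmenting path A1→B4 (+1); matched 1.
Augmenting path A2→B1 (+1); matched 2.
Augmenting path A4→B2 (+1); matched 3.
Augmenting path A3→B1→A2→B3 (+1); matched 4.
No augmenting path remains; maximum matching = 4.
König certificate: {A1, A2, A4, B1} is a vertex cover of size 4 (every listed pair touches it), so no matching can be larger.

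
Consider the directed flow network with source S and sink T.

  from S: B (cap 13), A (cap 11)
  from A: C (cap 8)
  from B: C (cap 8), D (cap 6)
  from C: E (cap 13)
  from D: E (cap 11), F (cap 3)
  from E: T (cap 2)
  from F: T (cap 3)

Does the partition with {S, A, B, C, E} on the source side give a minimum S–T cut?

No — its capacity is 8, but the minimum cut has capacity 5.

Given cut capacity: 6 + 2 = 8.
Augment S→A→C→E→T: bottleneck 2, flow now 2.
Augment S→B→D→F→T: bottleneck 3, flow now 5.
No augmenting path remains; maximum flow = 5.
In the residual graph, reachable from S: {S, A, B, C, D, E}.
Min-cut edges: D→F (3), E→T (2); capacity 3 + 2 = 5.
Cut capacity 8 exceeds the max flow 5, so it is not minimum.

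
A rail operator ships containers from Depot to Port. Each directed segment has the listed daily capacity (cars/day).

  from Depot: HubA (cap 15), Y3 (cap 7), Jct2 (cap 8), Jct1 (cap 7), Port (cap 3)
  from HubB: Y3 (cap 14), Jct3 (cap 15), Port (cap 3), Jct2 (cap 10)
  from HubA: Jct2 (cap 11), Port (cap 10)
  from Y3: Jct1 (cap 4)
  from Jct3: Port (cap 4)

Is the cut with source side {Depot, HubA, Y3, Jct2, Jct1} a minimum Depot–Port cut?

Given cut capacity: 3 + 10 = 13.
Augment Depot→Port: bottleneck 3, flow now 3.
Augment Depot→HubA→Port: bottleneck 10, flow now 13.
No augmenting path remains; maximum flow = 13.
Cut capacity 13 equals the max flow, so it is a minimum cut.

Yes — it is a minimum cut (capacity 13).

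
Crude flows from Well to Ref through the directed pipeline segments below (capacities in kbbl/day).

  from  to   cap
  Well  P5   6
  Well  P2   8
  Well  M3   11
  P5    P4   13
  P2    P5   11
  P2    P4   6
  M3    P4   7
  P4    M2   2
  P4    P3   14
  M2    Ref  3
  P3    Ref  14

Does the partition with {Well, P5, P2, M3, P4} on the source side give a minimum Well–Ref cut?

Given cut capacity: 2 + 14 = 16.
Augment Well→P5→P4→M2→Ref: bottleneck 2, flow now 2.
Augment Well→P5→P4→P3→Ref: bottleneck 4, flow now 6.
Augment Well→P2→P4→P3→Ref: bottleneck 6, flow now 12.
Augment Well→M3→P4→P3→Ref: bottleneck 4, flow now 16.
No augmenting path remains; maximum flow = 16.
Cut capacity 16 equals the max flow, so it is a minimum cut.

Yes — it is a minimum cut (capacity 16).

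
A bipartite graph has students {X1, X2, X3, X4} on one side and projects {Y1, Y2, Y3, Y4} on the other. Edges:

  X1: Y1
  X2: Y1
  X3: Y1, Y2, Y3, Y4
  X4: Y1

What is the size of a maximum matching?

Unit-capacity flow: source→left, listed edges, right→sink; max matching = max flow.
Augmenting path X1→Y1 (+1); matched 1.
Augmenting path X3→Y2 (+1); matched 2.
No augmenting path remains; maximum matching = 2.
König certificate: {X3, Y1} is a vertex cover of size 2 (every listed pair touches it), so no matching can be larger.

2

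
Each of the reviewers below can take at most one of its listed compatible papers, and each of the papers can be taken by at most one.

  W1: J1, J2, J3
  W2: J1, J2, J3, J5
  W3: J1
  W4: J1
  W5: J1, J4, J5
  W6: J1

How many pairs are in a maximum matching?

4

Unit-capacity flow: source→left, listed edges, right→sink; max matching = max flow.
Augmenting path W1→J1 (+1); matched 1.
Augmenting path W2→J2 (+1); matched 2.
Augmenting path W5→J4 (+1); matched 3.
Augmenting path W3→J1→W1→J3 (+1); matched 4.
No augmenting path remains; maximum matching = 4.
König certificate: {W1, W2, W5, J1} is a vertex cover of size 4 (every listed pair touches it), so no matching can be larger.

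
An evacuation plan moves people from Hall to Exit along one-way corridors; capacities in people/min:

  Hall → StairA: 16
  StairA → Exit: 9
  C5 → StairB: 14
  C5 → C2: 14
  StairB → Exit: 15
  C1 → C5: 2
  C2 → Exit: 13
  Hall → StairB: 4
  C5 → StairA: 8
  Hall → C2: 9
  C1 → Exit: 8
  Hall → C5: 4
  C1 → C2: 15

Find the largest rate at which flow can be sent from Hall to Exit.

Augment Hall→StairA→Exit: bottleneck 9, flow now 9.
Augment Hall→C2→Exit: bottleneck 9, flow now 18.
Augment Hall→StairB→Exit: bottleneck 4, flow now 22.
Augment Hall→C5→C2→Exit: bottleneck 4, flow now 26.
No augmenting path remains; maximum flow = 26.
In the residual graph, reachable from Hall: {Hall, StairA}.
Min-cut edges: Hall→C5 (4), Hall→C2 (9), Hall→StairB (4), StairA→Exit (9); capacity 4 + 9 + 4 + 9 = 26.
This cut is saturated, so no flow can exceed 26.

26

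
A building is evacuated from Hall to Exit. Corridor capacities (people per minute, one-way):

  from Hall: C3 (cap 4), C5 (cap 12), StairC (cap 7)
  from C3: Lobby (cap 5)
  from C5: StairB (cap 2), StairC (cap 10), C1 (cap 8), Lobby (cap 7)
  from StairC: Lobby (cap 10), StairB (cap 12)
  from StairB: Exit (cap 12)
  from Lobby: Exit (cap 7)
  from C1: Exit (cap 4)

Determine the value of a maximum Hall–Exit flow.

23

Augment Hall→C3→Lobby→Exit: bottleneck 4, flow now 4.
Augment Hall→C5→StairB→Exit: bottleneck 2, flow now 6.
Augment Hall→C5→Lobby→Exit: bottleneck 3, flow now 9.
Augment Hall→C5→C1→Exit: bottleneck 4, flow now 13.
Augment Hall→StairC→StairB→Exit: bottleneck 7, flow now 20.
Augment Hall→C5→StairC→StairB→Exit: bottleneck 3, flow now 23.
No augmenting path remains; maximum flow = 23.
In the residual graph, reachable from Hall: {Hall}.
Min-cut edges: Hall→C3 (4), Hall→C5 (12), Hall→StairC (7); capacity 4 + 12 + 7 = 23.
This cut is saturated, so no flow can exceed 23.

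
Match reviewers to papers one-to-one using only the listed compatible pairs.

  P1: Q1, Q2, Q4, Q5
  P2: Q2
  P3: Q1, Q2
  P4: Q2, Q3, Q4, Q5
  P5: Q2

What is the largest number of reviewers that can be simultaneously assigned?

4

Unit-capacity flow: source→left, listed edges, right→sink; max matching = max flow.
Augmenting path P1→Q1 (+1); matched 1.
Augmenting path P2→Q2 (+1); matched 2.
Augmenting path P4→Q3 (+1); matched 3.
Augmenting path P3→Q1→P1→Q4 (+1); matched 4.
No augmenting path remains; maximum matching = 4.
König certificate: {P1, P3, P4, Q2} is a vertex cover of size 4 (every listed pair touches it), so no matching can be larger.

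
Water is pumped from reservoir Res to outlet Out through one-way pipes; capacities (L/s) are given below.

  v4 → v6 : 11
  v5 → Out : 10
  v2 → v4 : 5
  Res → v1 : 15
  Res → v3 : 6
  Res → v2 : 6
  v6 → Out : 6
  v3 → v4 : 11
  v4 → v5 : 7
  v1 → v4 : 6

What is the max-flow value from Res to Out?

Augment Res→v1→v4→v5→Out: bottleneck 6, flow now 6.
Augment Res→v2→v4→v5→Out: bottleneck 1, flow now 7.
Augment Res→v2→v4→v6→Out: bottleneck 4, flow now 11.
Augment Res→v3→v4→v6→Out: bottleneck 2, flow now 13.
No augmenting path remains; maximum flow = 13.
In the residual graph, reachable from Res: {Res, v1, v2, v3, v4, v6}.
Min-cut edges: v4→v5 (7), v6→Out (6); capacity 7 + 6 = 13.
This cut is saturated, so no flow can exceed 13.

13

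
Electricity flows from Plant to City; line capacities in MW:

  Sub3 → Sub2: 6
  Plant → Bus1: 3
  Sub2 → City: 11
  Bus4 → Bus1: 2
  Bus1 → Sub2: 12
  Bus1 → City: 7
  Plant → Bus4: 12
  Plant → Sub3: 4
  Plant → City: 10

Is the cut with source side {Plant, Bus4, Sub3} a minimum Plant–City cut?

No — its capacity is 21, but the minimum cut has capacity 19.

Given cut capacity: 3 + 10 + 2 + 6 = 21.
Augment Plant→City: bottleneck 10, flow now 10.
Augment Plant→Bus1→City: bottleneck 3, flow now 13.
Augment Plant→Bus4→Bus1→City: bottleneck 2, flow now 15.
Augment Plant→Sub3→Sub2→City: bottleneck 4, flow now 19.
No augmenting path remains; maximum flow = 19.
In the residual graph, reachable from Plant: {Plant, Bus4}.
Min-cut edges: Plant→Bus1 (3), Plant→Sub3 (4), Plant→City (10), Bus4→Bus1 (2); capacity 3 + 4 + 10 + 2 = 19.
Cut capacity 21 exceeds the max flow 19, so it is not minimum.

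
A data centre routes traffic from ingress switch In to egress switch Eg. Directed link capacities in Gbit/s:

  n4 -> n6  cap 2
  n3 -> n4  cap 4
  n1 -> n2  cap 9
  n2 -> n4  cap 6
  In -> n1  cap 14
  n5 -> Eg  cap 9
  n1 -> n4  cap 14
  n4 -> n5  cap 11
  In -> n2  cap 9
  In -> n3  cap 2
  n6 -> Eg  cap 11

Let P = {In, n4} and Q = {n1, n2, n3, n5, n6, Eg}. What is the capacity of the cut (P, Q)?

Edges leaving {In, n4}: In→n1 (14), In→n2 (9), In→n3 (2), n4→n5 (11), n4→n6 (2).
Cut capacity = 14 + 9 + 2 + 11 + 2 = 38.

38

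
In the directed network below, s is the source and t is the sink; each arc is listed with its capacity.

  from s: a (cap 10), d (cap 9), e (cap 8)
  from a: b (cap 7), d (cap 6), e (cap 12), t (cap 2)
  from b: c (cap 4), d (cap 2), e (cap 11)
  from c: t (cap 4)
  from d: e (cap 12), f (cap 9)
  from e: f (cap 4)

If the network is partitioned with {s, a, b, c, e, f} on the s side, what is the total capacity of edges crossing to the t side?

23

Edges leaving {s, a, b, c, e, f}: s→d (9), a→d (6), a→t (2), b→d (2), c→t (4).
Cut capacity = 9 + 6 + 2 + 2 + 4 = 23.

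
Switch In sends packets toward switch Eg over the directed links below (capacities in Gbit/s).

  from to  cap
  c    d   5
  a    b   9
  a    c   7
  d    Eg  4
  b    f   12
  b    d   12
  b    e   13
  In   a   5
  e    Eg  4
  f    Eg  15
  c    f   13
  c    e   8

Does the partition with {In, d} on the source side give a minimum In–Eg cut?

No — its capacity is 9, but the minimum cut has capacity 5.

Given cut capacity: 5 + 4 = 9.
Augment In→a→b→d→Eg: bottleneck 4, flow now 4.
Augment In→a→b→e→Eg: bottleneck 1, flow now 5.
No augmenting path remains; maximum flow = 5.
In the residual graph, reachable from In: {In}.
Min-cut edges: In→a (5); capacity 5 = 5.
Cut capacity 9 exceeds the max flow 5, so it is not minimum.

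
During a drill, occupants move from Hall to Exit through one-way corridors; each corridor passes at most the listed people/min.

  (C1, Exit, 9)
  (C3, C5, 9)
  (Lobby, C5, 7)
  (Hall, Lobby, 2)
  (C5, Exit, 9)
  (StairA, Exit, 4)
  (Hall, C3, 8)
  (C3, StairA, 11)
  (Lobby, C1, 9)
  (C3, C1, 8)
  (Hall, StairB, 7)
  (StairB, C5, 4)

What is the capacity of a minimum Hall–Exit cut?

Augment Hall→Lobby→C1→Exit: bottleneck 2, flow now 2.
Augment Hall→StairB→C5→Exit: bottleneck 4, flow now 6.
Augment Hall→C3→StairA→Exit: bottleneck 4, flow now 10.
Augment Hall→C3→C1→Exit: bottleneck 4, flow now 14.
No augmenting path remains; maximum flow = 14.
By max-flow min-cut, the minimum cut capacity equals the max flow.
In the residual graph, reachable from Hall: {Hall, StairB}.
Min-cut edges: Hall→Lobby (2), Hall→C3 (8), StairB→C5 (4); capacity 2 + 8 + 4 = 14.

14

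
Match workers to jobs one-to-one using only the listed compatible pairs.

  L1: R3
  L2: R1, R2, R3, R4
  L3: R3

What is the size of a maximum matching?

2

Unit-capacity flow: source→left, listed edges, right→sink; max matching = max flow.
Augmenting path L1→R3 (+1); matched 1.
Augmenting path L2→R1 (+1); matched 2.
No augmenting path remains; maximum matching = 2.
König certificate: {L2, R3} is a vertex cover of size 2 (every listed pair touches it), so no matching can be larger.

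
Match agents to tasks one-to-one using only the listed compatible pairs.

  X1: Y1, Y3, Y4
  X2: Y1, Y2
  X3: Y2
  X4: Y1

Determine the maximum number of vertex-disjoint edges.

Unit-capacity flow: source→left, listed edges, right→sink; max matching = max flow.
Augmenting path X1→Y1 (+1); matched 1.
Augmenting path X2→Y2 (+1); matched 2.
Augmenting path X4→Y1→X1→Y3 (+1); matched 3.
No augmenting path remains; maximum matching = 3.
König certificate: {X1, Y1, Y2} is a vertex cover of size 3 (every listed pair touches it), so no matching can be larger.

3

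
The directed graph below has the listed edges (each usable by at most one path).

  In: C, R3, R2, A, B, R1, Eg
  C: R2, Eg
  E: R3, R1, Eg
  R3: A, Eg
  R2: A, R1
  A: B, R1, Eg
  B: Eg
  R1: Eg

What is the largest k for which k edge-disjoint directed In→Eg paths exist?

Assign every edge capacity 1; by Menger, the answer equals the max flow.
Path In→Eg (+1); total 1.
Path In→C→Eg (+1); total 2.
Path In→R3→Eg (+1); total 3.
Path In→A→Eg (+1); total 4.
Path In→B→Eg (+1); total 5.
Path In→R1→Eg (+1); total 6.
No residual In→Eg path; max flow = 6.
Certifying cut of size 6: {A→Eg, B→Eg, In→C, In→Eg, In→R3, R1→Eg}.

6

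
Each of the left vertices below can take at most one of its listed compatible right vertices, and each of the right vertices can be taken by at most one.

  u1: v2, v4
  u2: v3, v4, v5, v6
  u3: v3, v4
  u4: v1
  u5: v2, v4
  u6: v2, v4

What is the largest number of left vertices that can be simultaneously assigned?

Unit-capacity flow: source→left, listed edges, right→sink; max matching = max flow.
Augmenting path u1→v2 (+1); matched 1.
Augmenting path u2→v3 (+1); matched 2.
Augmenting path u3→v4 (+1); matched 3.
Augmenting path u4→v1 (+1); matched 4.
Augmenting path u5→v4→u3→v3→u2→v5 (+1); matched 5.
No augmenting path remains; maximum matching = 5.
König certificate: {u2, u3, u4, v2, v4} is a vertex cover of size 5 (every listed pair touches it), so no matching can be larger.

5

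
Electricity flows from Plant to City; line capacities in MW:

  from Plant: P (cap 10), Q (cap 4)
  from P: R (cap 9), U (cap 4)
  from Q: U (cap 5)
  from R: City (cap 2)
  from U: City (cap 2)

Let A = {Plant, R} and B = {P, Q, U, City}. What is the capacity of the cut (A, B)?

16

Edges leaving {Plant, R}: Plant→P (10), Plant→Q (4), R→City (2).
Cut capacity = 10 + 4 + 2 = 16.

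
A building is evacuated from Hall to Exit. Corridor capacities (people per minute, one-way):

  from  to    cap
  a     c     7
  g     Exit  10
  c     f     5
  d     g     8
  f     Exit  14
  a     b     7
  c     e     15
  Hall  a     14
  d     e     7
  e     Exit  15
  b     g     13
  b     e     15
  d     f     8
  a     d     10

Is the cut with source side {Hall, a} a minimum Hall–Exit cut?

No — its capacity is 24, but the minimum cut has capacity 14.

Given cut capacity: 7 + 7 + 10 = 24.
Augment Hall→a→b→e→Exit: bottleneck 7, flow now 7.
Augment Hall→a→c→e→Exit: bottleneck 7, flow now 14.
No augmenting path remains; maximum flow = 14.
In the residual graph, reachable from Hall: {Hall}.
Min-cut edges: Hall→a (14); capacity 14 = 14.
Cut capacity 24 exceeds the max flow 14, so it is not minimum.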